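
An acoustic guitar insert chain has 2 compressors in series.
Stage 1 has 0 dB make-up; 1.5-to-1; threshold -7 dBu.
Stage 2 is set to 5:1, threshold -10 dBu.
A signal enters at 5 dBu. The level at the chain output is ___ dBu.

Stage 1: 12 dB above -7 dBu, reduced 1.5:1 to 8 dB above → 1 dBu.
Stage 2: 1 dBu is 11 dB over -10 dBu; at 5:1 that becomes 2.2 dB over, giving -7.8 dBu.

-7.8 dBu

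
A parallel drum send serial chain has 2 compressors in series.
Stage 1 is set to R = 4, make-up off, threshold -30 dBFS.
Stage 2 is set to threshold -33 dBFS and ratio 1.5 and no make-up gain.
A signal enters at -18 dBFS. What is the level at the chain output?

-29 dBFS

Stage 1: overshoot 12 dB → 12/4 = 3 dB → -27 dBFS.
Stage 2: overshoot 6 dB → 6/1.5 = 4 dB → -29 dBFS.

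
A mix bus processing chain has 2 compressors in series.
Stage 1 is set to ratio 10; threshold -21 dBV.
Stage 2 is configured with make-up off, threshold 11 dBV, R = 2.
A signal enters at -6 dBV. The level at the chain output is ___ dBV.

-19.5 dBV

Stage 1: overshoot 15 dB → 15/10 = 1.5 dB → -19.5 dBV.
Stage 2: -19.5 dBV ≤ 11 dBV, so stage 2 doesn't engage; output -19.5 dBV.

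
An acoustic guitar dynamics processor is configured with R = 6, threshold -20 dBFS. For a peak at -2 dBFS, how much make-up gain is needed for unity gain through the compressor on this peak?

15 dB

Overshoot 18 dB → 18/6 = 3 dB after compression, so the compressed level is -20 + 3 = -17 dBFS.
Make-up = target − compressed = -2 − (-17) = 15 dB.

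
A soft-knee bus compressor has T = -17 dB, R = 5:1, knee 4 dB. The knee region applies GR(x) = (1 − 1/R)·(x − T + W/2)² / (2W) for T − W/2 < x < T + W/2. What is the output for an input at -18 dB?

x − T + W/2 = -18 − (-17) + 2 = 1.
GR = (1 − 1/5) × 1² / 8 = 0.8 × 1 / 8 = 0.1 dB.
Output = -18 − 0.1 = -18.1 dB.

-18.1 dB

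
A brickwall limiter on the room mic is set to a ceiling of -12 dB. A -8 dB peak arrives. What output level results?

-12 dB

The limiter clamps the peak to its -12 dB ceiling.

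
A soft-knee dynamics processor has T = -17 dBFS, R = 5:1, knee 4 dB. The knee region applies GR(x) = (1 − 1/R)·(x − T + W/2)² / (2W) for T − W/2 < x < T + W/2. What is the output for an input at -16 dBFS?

x − T + W/2 = -16 − (-17) + 2 = 3.
GR = (1 − 1/5) × 3² / 8 = 0.8 × 9 / 8 = 0.9 dB.
Output = -16 − 0.9 = -16.9 dBFS.

-16.9 dBFS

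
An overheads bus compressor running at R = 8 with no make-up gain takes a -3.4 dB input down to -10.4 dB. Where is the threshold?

Gain reduction = -3.4 − (-10.4) = 7 dB; output overshoot = GR / (R − 1) = 7 / 7 = 1 dB.
Threshold = output − output overshoot = -10.4 − 1 = -11.4 dB.

-11.4 dB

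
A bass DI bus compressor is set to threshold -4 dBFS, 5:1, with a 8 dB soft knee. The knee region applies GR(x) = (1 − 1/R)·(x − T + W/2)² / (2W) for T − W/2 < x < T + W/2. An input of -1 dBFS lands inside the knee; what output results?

x − T + W/2 = -1 − (-4) + 4 = 7.
GR = (1 − 1/5) × 7² / 16 = 0.8 × 49 / 16 = 2.45 dB.
Output = -1 − 2.45 = -3.45 dBFS.

-3.45 dBFS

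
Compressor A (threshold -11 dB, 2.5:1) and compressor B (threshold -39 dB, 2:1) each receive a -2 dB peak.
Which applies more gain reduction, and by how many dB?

B, by 13.1 dB

A: GR = 9 − 9/2.5 = 5.4 dB.
B: GR = 37 − 37/2 = 18.5 dB.
Difference: 13.1 dB in favour of B.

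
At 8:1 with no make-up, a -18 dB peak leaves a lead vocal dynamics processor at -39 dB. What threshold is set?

-42 dB

Input is 24 dB above T (since output overshoot × R = input overshoot: (-39 − T)·8 = -18 − T gives T = -42 dB).
Check: -42 + (-18 − (-42))/8 = -42 + 3 = -39 dB. ✓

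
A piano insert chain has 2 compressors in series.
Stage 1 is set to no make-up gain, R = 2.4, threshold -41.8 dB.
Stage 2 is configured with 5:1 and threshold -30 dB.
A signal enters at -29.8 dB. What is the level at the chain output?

-36.8 dB

Stage 1: 12 dB above -41.8 dB, reduced 2.4:1 to 5 dB above → -36.8 dB.
Stage 2: -36.8 dB is at or below the -30 dB threshold — no compression; output -36.8 dB.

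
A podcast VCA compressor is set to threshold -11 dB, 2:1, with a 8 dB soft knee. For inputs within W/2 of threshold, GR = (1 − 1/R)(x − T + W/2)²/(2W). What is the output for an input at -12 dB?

-12.28125 dB

x − T + W/2 = -12 − (-11) + 4 = 3.
GR = (1 − 1/2) × 3² / 16 = 0.5 × 9 / 16 = 0.28125 dB.
Output = -12 − 0.28125 = -12.28125 dB.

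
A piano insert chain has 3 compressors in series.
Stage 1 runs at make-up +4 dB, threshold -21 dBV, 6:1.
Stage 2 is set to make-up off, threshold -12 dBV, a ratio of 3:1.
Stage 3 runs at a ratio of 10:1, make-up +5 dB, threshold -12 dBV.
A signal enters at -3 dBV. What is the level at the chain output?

-9 dBV

Stage 1: overshoot 18 dB → 18/6 = 3 dB → -18 dBV; +4 dB make-up → -14 dBV.
Stage 2: -14 dBV is at or below the -12 dBV threshold — no compression; output -14 dBV.
Stage 3: -14 dBV is at or below the -12 dBV threshold — no compression; make-up brings it to -9 dBV.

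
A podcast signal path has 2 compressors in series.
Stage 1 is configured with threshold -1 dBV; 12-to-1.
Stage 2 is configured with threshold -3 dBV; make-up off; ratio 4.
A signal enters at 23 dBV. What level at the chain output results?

Stage 1: overshoot 24 dB → 24/12 = 2 dB → 1 dBV.
Stage 2: 4 dB above -3 dBV, reduced 4:1 to 1 dB above → -2 dBV.

-2 dBV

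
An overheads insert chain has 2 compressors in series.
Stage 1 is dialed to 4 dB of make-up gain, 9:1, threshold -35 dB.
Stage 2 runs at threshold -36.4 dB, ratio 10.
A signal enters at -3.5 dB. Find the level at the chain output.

Stage 1: overshoot 31.5 dB → 31.5/9 = 3.5 dB → -31.5 dB; +4 dB make-up → -27.5 dB.
Stage 2: 8.9 dB above -36.4 dB, reduced 10:1 to 0.89 dB above → -35.51 dB.

-35.51 dB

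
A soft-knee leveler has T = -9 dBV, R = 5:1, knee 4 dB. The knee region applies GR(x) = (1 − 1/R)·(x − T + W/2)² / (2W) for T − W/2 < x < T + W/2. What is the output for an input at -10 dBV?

x − T + W/2 = -10 − (-9) + 2 = 1.
GR = (1 − 1/5) × 1² / 8 = 0.8 × 1 / 8 = 0.1 dB.
Output = -10 − 0.1 = -10.1 dBV.

-10.1 dBV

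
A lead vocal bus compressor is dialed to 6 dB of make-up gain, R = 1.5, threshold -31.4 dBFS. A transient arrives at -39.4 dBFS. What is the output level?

-39.4 dBFS is 8 dB below the -31.4 dBFS threshold, so no gain reduction is applied.
Make-up gain adds 6 dB: -39.4 + 6 = -33.4 dBFS.

-33.4 dBFS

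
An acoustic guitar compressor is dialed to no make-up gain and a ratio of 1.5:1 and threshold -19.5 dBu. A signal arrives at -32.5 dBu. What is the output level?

-32.5 dBu is 13 dB below the -19.5 dBu threshold, so no gain reduction is applied.
Output = input = -32.5 dBu.

-32.5 dBu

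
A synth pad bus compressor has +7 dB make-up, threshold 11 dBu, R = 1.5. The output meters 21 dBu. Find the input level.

15.5 dBu

Before make-up, the level was 21 − 7 = 14 dBu.
Post-compression overshoot = 14 − 11 = 3 dB.
Input overshoot = R × output overshoot = 4.5 dB → input = 11 + 4.5 = 15.5 dBu.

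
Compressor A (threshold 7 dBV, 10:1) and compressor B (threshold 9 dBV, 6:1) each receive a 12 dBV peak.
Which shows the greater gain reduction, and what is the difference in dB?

A: overshoot 5 dB → output overshoot 0.5 dB → GR 4.5 dB.
B: overshoot 3 dB → output overshoot 0.5 dB → GR 2.5 dB.
Difference: 2 dB in favour of A.

A, by 2 dB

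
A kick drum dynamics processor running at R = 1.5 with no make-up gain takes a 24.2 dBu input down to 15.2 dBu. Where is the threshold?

-2.8 dBu

Let T be the threshold. Output overshoot = (input overshoot)/R, so 15.2 − T = (24.2 − T)/1.5.
1.5·(15.2 − T) = 24.2 − T → 0.5·T = 22.8 − 24.2 = -1.4.
T = -1.4/0.5 = -2.8 dBu.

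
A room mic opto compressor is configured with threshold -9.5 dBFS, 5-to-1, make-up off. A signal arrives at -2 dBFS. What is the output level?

-2 dBFS sits 7.5 dB over threshold.
5:1 compression reduces that to 7.5/5 = 1.5 dB over.
That puts the output at -8 dBFS.

-8 dBFS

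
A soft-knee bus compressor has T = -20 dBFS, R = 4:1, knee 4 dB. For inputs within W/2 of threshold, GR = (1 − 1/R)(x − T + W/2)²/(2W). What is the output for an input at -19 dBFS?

x − T + W/2 = -19 − (-20) + 2 = 3.
GR = (1 − 1/4) × 3² / 8 = 0.75 × 9 / 8 = 0.84375 dB.
Output = -19 − 0.84375 = -19.84375 dBFS.

-19.84375 dBFS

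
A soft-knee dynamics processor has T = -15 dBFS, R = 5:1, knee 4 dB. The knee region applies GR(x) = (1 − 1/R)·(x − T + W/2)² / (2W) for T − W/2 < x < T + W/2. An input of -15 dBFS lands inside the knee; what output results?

-15.4 dBFS

x − T + W/2 = -15 − (-15) + 2 = 2.
GR = (1 − 1/5) × 2² / 8 = 0.8 × 4 / 8 = 0.4 dB.
Output = -15 − 0.4 = -15.4 dBFS.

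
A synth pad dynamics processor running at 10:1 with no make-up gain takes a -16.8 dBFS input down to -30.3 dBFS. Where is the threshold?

-31.8 dBFS

Input is 15 dB above T (since output overshoot × R = input overshoot: (-30.3 − T)·10 = -16.8 − T gives T = -31.8 dBFS).
Check: -31.8 + (-16.8 − (-31.8))/10 = -31.8 + 1.5 = -30.3 dBFS. ✓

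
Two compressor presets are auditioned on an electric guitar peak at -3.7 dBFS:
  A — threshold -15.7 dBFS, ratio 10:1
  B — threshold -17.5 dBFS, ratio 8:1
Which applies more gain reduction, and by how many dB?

A: GR = 12 − 12/10 = 10.8 dB.
B: GR = 13.8 − 13.8/8 = 12.075 dB.
Difference: 1.275 dB in favour of B.

B, by 1.275 dB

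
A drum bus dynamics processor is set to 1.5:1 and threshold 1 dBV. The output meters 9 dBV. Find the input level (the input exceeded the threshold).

13 dBV

That's 8 dB above the 1 dBV threshold.
Undo the ratio: input overshoot = 8 × 1.5 = 12 dB, giving input = 13 dBV.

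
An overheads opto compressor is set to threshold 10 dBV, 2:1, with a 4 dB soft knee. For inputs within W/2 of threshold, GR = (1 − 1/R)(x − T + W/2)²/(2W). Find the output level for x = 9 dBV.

8.9375 dBV

x − T + W/2 = 9 − 10 + 2 = 1.
GR = (1 − 1/2) × 1² / 8 = 0.5 × 1 / 8 = 0.0625 dB.
Output = 9 − 0.0625 = 8.9375 dBV.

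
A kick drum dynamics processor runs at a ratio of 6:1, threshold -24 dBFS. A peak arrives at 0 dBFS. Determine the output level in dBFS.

-20 dBFS

Overshoot: 0 − (-24) = 24 dB.
6:1 compression reduces that to 24/6 = 4 dB over.
That puts the output at -20 dBFS.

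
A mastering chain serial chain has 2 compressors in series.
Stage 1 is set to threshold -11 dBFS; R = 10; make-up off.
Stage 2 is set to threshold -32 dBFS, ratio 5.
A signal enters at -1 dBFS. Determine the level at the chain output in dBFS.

-27.6 dBFS

Stage 1: -1 dBFS is 10 dB over -11 dBFS; at 10:1 that becomes 1 dB over, giving -10 dBFS.
Stage 2: 22 dB above -32 dBFS, reduced 5:1 to 4.4 dB above → -27.6 dBFS.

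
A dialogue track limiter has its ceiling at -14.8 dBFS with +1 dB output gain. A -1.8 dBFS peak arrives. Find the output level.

At ∞:1, everything above -14.8 dBFS is held at the ceiling.
Output gain then adds 1 dB: -14.8 + 1 = -13.8 dBFS.

-13.8 dBFS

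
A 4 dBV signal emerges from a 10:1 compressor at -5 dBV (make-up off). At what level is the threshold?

Gain reduction = 4 − (-5) = 9 dB; output overshoot = GR / (R − 1) = 9 / 9 = 1 dB.
Threshold = output − output overshoot = -5 − 1 = -6 dBV.

-6 dBV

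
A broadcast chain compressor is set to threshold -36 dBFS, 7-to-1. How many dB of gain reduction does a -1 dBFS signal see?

The signal is 35 dB above threshold.
A 7:1 ratio leaves 5 dB of that excess.
Gain reduction = 35 − 5 = 30 dB.

30 dB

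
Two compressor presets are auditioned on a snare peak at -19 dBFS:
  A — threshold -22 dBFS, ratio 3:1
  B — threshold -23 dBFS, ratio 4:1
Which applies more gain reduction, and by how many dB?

A: overshoot 3 dB → output overshoot 1 dB → GR 2 dB.
B: overshoot 4 dB → output overshoot 1 dB → GR 3 dB.
Difference: 1 dB in favour of B.

B, by 1 dB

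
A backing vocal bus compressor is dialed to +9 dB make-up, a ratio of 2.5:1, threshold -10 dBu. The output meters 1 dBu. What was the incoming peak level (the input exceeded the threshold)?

Remove make-up: 1 − 9 = -8 dBu.
That's 2 dB above the -10 dBu threshold.
Undo the ratio: input overshoot = 2 × 2.5 = 5 dB, giving input = -5 dBu.

-5 dBu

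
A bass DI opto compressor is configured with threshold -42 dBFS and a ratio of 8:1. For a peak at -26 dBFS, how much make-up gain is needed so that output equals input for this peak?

14 dB

Without make-up, output = threshold + overshoot/8 = -42 + 2 = -40 dBFS.
Gap to target: 14 dB.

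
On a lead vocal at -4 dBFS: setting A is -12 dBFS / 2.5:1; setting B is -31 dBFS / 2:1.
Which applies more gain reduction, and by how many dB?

A: overshoot 8 dB → output overshoot 3.2 dB → GR 4.8 dB.
B: overshoot 27 dB → output overshoot 13.5 dB → GR 13.5 dB.
Difference: 8.7 dB in favour of B.

B, by 8.7 dB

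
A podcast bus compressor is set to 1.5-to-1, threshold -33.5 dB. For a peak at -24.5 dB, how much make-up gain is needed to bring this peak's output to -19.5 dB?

8 dB

The peak compresses to -33.5 + 9/1.5 = -27.5 dB.
To reach -19.5 dB requires -19.5 − (-27.5) = 8 dB of make-up.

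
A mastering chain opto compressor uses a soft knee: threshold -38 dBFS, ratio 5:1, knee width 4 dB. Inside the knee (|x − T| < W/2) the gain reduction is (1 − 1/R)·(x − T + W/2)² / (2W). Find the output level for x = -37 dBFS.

-37.9 dBFS

x − T + W/2 = -37 − (-38) + 2 = 3.
GR = (1 − 1/5) × 3² / 8 = 0.8 × 9 / 8 = 0.9 dB.
Output = -37 − 0.9 = -37.9 dBFS.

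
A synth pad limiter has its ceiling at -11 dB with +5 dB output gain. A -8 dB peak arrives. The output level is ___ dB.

-6 dB

At ∞:1, everything above -11 dB is held at the ceiling.
Output gain then adds 5 dB: -11 + 5 = -6 dB.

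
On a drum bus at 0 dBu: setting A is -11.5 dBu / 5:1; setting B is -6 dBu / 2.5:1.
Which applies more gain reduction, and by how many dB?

A: GR = 11.5 − 11.5/5 = 9.2 dB.
B: GR = 6 − 6/2.5 = 3.6 dB.
Difference: 5.6 dB in favour of A.

A, by 5.6 dB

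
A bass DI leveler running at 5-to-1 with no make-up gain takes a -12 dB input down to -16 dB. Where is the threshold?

Input is 5 dB above T (since output overshoot × R = input overshoot: (-16 − T)·5 = -12 − T gives T = -17 dB).
Check: -17 + (-12 − (-17))/5 = -17 + 1 = -16 dB. ✓

-17 dB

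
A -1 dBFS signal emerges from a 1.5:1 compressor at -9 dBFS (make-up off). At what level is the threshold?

Let T be the threshold. Output overshoot = (input overshoot)/R, so -9 − T = (-1 − T)/1.5.
1.5·(-9 − T) = -1 − T → 0.5·T = -13.5 − (-1) = -12.5.
T = -12.5/0.5 = -25 dBFS.

-25 dBFS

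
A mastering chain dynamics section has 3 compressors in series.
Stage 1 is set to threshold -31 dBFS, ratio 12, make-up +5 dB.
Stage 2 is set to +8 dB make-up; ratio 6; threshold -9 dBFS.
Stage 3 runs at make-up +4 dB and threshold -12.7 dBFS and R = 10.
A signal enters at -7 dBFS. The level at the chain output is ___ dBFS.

Stage 1: 24 dB above -31 dBFS, reduced 12:1 to 2 dB above → -29 dBFS; +5 dB make-up → -24 dBFS.
Stage 2: below threshold (-24 ≤ -9); passes unchanged; make-up brings it to -16 dBFS.
Stage 3: below threshold (-16 ≤ -12.7); passes unchanged; make-up brings it to -12 dBFS.

-12 dBFS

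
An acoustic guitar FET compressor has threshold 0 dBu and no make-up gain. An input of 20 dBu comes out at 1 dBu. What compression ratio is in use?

20:1

Input overshoot = 20 − 0 = 20 dB; output overshoot = 1 − 0 = 1 dB.
Ratio = 20 / 1 = 20.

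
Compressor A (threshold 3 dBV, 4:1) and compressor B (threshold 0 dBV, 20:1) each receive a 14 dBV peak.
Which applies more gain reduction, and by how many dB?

B, by 5.05 dB

A: 11 dB over, compressed to 2.75 dB over, so 8.25 dB of GR.
B: 14 dB over, compressed to 0.7 dB over, so 13.3 dB of GR.
Difference: 5.05 dB in favour of B.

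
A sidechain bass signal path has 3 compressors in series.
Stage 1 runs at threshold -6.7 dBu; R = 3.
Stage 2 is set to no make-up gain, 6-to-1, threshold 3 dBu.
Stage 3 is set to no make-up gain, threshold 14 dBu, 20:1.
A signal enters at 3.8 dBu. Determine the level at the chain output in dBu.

-3.2 dBu

Stage 1: overshoot 10.5 dB → 10.5/3 = 3.5 dB → -3.2 dBu.
Stage 2: below threshold (-3.2 ≤ 3); passes unchanged; output -3.2 dBu.
Stage 3: -3.2 dBu ≤ 14 dBu, so stage 3 doesn't engage; output -3.2 dBu.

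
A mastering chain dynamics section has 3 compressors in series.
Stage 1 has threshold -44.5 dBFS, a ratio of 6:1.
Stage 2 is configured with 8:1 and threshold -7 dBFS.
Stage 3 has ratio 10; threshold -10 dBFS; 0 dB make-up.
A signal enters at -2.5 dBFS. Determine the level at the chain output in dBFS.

Stage 1: 42 dB above -44.5 dBFS, reduced 6:1 to 7 dB above → -37.5 dBFS.
Stage 2: -37.5 dBFS is at or below the -7 dBFS threshold — no compression; output -37.5 dBFS.
Stage 3: below threshold (-37.5 ≤ -10); passes unchanged; output -37.5 dBFS.

-37.5 dBFS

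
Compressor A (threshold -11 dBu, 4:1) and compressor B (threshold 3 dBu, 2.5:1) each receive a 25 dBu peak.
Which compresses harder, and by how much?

A: overshoot 36 dB → output overshoot 9 dB → GR 27 dB.
B: overshoot 22 dB → output overshoot 8.8 dB → GR 13.2 dB.
A reduces 13.8 dB more.

A, by 13.8 dB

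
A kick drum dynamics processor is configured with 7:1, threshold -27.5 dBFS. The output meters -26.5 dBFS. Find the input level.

The compressed level sits -26.5 − (-27.5) = 1 dB over threshold.
Undo the ratio: input overshoot = 1 × 7 = 7 dB, giving input = -20.5 dBFS.

-20.5 dBFS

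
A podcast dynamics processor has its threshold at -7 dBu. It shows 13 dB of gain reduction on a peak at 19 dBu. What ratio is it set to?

Input overshoot = 19 − (-7) = 26 dB.
Output overshoot = 26 − 13 = 13 dB.
Ratio = input overshoot / output overshoot = 26 / 13 = 2.

2:1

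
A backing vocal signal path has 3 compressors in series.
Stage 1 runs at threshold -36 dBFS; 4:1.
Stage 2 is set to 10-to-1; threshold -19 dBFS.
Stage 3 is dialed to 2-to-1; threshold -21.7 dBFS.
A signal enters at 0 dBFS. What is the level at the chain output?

Stage 1: 0 dBFS is 36 dB over -36 dBFS; at 4:1 that becomes 9 dB over, giving -27 dBFS.
Stage 2: -27 dBFS ≤ -19 dBFS, so stage 2 doesn't engage; output -27 dBFS.
Stage 3: -27 dBFS is at or below the -21.7 dBFS threshold — no compression; output -27 dBFS.

-27 dBFS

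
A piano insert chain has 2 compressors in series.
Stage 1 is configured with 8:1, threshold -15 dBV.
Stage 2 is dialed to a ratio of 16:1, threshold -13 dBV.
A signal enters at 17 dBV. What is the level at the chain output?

Stage 1: overshoot 32 dB → 32/8 = 4 dB → -11 dBV.
Stage 2: 2 dB above -13 dBV, reduced 16:1 to 0.125 dB above → -12.875 dBV.

-12.875 dBV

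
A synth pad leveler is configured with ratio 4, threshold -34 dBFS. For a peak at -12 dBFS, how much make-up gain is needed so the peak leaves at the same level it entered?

The peak compresses to -34 + 22/4 = -28.5 dBFS.
To reach -12 dBFS requires -12 − (-28.5) = 16.5 dB of make-up.

16.5 dB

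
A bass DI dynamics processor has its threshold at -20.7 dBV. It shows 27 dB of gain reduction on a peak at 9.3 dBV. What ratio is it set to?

10:1

Input overshoot = 9.3 − (-20.7) = 30 dB.
Output overshoot = 30 − 27 = 3 dB.
Ratio = input overshoot / output overshoot = 30 / 3 = 10.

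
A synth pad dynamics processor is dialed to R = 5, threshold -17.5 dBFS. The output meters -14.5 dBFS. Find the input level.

The compressed level sits -14.5 − (-17.5) = 3 dB over threshold.
Input overshoot = R × output overshoot = 15 dB → input = -17.5 + 15 = -2.5 dBFS.

-2.5 dBFS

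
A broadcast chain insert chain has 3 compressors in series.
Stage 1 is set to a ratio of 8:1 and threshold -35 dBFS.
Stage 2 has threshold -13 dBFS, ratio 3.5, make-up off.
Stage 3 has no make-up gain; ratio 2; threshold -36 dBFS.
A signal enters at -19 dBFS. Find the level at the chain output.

Stage 1: -19 dBFS is 16 dB over -35 dBFS; at 8:1 that becomes 2 dB over, giving -33 dBFS.
Stage 2: -33 dBFS ≤ -13 dBFS, so stage 2 doesn't engage; output -33 dBFS.
Stage 3: overshoot 3 dB → 3/2 = 1.5 dB → -34.5 dBFS.

-34.5 dBFS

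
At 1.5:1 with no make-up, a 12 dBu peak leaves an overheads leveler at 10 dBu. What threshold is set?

6 dBu

Gain reduction = 12 − 10 = 2 dB; output overshoot = GR / (R − 1) = 2 / 0.5 = 4 dB.
Threshold = output − output overshoot = 10 − 4 = 6 dBu.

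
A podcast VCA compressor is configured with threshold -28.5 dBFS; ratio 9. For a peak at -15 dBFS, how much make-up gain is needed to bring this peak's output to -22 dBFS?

5 dB

The peak compresses to -28.5 + 13.5/9 = -27 dBFS.
To reach -22 dBFS requires -22 − (-27) = 5 dB of make-up.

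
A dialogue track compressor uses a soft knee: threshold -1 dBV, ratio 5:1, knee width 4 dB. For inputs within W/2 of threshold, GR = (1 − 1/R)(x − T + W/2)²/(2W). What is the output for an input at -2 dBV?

-2.1 dBV

x − T + W/2 = -2 − (-1) + 2 = 1.
GR = (1 − 1/5) × 1² / 8 = 0.8 × 1 / 8 = 0.1 dB.
Output = -2 − 0.1 = -2.1 dBV.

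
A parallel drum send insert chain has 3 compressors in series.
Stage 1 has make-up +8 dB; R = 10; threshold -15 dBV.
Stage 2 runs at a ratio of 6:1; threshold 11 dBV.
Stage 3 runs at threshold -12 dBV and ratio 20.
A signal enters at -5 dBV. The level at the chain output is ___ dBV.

-11.7 dBV

Stage 1: -5 dBV is 10 dB over -15 dBV; at 10:1 that becomes 1 dB over, giving -14 dBV; +8 dB make-up → -6 dBV.
Stage 2: below threshold (-6 ≤ 11); passes unchanged; output -6 dBV.
Stage 3: 6 dB above -12 dBV, reduced 20:1 to 0.3 dB above → -11.7 dBV.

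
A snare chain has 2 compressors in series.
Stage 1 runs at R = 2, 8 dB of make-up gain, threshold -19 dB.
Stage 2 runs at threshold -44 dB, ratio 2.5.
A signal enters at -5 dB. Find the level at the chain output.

-28 dB

Stage 1: -5 dB is 14 dB over -19 dB; at 2:1 that becomes 7 dB over, giving -12 dB; +8 dB make-up → -4 dB.
Stage 2: 40 dB above -44 dB, reduced 2.5:1 to 16 dB above → -28 dB.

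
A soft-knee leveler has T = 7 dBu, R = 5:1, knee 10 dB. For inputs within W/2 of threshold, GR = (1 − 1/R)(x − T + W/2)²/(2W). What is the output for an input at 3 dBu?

x − T + W/2 = 3 − 7 + 5 = 1.
GR = (1 − 1/5) × 1² / 20 = 0.8 × 1 / 20 = 0.04 dB.
Output = 3 − 0.04 = 2.96 dBu.

2.96 dBu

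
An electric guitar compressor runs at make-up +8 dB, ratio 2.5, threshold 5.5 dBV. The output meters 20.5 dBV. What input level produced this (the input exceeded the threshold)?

Before make-up, the level was 20.5 − 8 = 12.5 dBV.
The compressed level sits 12.5 − 5.5 = 7 dB over threshold.
Before 2.5:1 compression the overshoot was 7 × 2.5 = 17.5 dB, so input = 5.5 + 17.5 = 23 dBV.

23 dBV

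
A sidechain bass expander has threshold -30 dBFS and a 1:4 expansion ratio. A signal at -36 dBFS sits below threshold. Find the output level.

Below threshold, a 1:4 expander applies gain = (4−1)×(T − x) of attenuation.
(4−1) × 6 = 18 dB, so output = -36 − 18 = -54 dBFS.

-54 dBFS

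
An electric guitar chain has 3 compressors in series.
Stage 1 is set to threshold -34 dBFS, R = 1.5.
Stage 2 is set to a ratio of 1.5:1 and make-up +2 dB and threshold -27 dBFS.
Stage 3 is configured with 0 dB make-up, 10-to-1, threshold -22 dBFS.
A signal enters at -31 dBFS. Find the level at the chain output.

Stage 1: 3 dB above -34 dBFS, reduced 1.5:1 to 2 dB above → -32 dBFS.
Stage 2: -32 dBFS is at or below the -27 dBFS threshold — no compression; make-up brings it to -30 dBFS.
Stage 3: below threshold (-30 ≤ -22); passes unchanged; output -30 dBFS.

-30 dBFS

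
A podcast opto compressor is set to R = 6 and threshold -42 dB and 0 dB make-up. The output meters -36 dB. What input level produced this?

-6 dB

That's 6 dB above the -42 dB threshold.
Undo the ratio: input overshoot = 6 × 6 = 36 dB, giving input = -6 dB.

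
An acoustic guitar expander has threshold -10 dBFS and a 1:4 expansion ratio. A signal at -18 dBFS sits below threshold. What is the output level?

Below threshold, a 1:4 expander applies gain = (4−1)×(T − x) of attenuation.
(4−1) × 8 = 24 dB, so output = -18 − 24 = -42 dBFS.

-42 dBFS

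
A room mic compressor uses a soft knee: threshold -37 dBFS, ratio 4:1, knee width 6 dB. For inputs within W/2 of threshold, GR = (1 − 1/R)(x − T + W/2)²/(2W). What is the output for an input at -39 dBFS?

x − T + W/2 = -39 − (-37) + 3 = 1.
GR = (1 − 1/4) × 1² / 12 = 0.75 × 1 / 12 = 0.0625 dB.
Output = -39 − 0.0625 = -39.0625 dBFS.

-39.0625 dBFS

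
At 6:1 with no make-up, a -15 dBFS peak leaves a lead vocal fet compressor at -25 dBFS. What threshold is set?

-27 dBFS

Gain reduction = -15 − (-25) = 10 dB; output overshoot = GR / (R − 1) = 10 / 5 = 2 dB.
Threshold = output − output overshoot = -25 − 2 = -27 dBFS.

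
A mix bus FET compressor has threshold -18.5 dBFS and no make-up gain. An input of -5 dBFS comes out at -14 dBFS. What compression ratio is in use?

3:1

Input overshoot = -5 − (-18.5) = 13.5 dB; output overshoot = -14 − (-18.5) = 4.5 dB.
Ratio = 13.5 / 4.5 = 3.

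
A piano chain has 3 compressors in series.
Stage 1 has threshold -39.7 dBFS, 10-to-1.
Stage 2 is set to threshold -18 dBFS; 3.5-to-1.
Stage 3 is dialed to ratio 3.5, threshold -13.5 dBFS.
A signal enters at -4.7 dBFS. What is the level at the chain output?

-36.2 dBFS

Stage 1: 35 dB above -39.7 dBFS, reduced 10:1 to 3.5 dB above → -36.2 dBFS.
Stage 2: below threshold (-36.2 ≤ -18); passes unchanged; output -36.2 dBFS.
Stage 3: -36.2 dBFS ≤ -13.5 dBFS, so stage 3 doesn't engage; output -36.2 dBFS.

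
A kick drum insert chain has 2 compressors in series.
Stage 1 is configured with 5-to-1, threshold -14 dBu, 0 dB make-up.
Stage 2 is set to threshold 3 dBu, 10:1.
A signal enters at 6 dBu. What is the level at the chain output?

-10 dBu

Stage 1: 6 dBu is 20 dB over -14 dBu; at 5:1 that becomes 4 dB over, giving -10 dBu.
Stage 2: below threshold (-10 ≤ 3); passes unchanged; output -10 dBu.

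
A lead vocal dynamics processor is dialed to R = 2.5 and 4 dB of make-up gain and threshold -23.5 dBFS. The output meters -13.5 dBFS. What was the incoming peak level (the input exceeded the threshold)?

-8.5 dBFS

Before make-up, the level was -13.5 − 4 = -17.5 dBFS.
That's 6 dB above the -23.5 dBFS threshold.
Input overshoot = R × output overshoot = 15 dB → input = -23.5 + 15 = -8.5 dBFS.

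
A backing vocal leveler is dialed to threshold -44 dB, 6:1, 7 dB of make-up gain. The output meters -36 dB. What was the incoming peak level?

-38 dB

Remove make-up: -36 − 7 = -43 dB.
That's 1 dB above the -44 dB threshold.
Undo the ratio: input overshoot = 1 × 6 = 6 dB, giving input = -38 dB.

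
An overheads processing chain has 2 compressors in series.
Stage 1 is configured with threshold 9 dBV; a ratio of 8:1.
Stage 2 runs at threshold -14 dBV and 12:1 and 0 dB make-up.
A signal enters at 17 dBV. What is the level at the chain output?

-12 dBV

Stage 1: overshoot 8 dB → 8/8 = 1 dB → 10 dBV.
Stage 2: overshoot 24 dB → 24/12 = 2 dB → -12 dBV.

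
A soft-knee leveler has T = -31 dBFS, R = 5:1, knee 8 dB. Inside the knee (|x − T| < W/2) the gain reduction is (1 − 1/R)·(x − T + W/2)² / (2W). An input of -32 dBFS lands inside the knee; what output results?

x − T + W/2 = -32 − (-31) + 4 = 3.
GR = (1 − 1/5) × 3² / 16 = 0.8 × 9 / 16 = 0.45 dB.
Output = -32 − 0.45 = -32.45 dBFS.

-32.45 dBFS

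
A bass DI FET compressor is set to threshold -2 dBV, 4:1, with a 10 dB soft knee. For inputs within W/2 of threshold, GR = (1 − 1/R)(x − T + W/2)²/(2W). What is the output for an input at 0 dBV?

-1.8375 dBV

x − T + W/2 = 0 − (-2) + 5 = 7.
GR = (1 − 1/4) × 7² / 20 = 0.75 × 49 / 20 = 1.8375 dB.
Output = 0 − 1.8375 = -1.8375 dBV.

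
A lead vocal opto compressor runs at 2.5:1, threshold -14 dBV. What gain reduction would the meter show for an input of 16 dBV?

Overshoot = 16 − (-14) = 30 dB.
After 2.5:1 compression the overshoot becomes 30/2.5 = 12 dB.
So the signal is attenuated by 30 − 12 = 18 dB.

18 dB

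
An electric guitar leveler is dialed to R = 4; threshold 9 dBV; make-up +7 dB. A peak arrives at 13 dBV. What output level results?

17 dBV

The input is 4 dB above the 9 dBV threshold.
At 4:1 the overshoot is divided by 4, leaving 1 dB above threshold.
So the level is 9 + 1 = 10 dBV; make-up adds 7 dB, giving 17 dBV.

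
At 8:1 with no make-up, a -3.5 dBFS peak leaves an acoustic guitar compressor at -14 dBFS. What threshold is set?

-15.5 dBFS

Input is 12 dB above T (since output overshoot × R = input overshoot: (-14 − T)·8 = -3.5 − T gives T = -15.5 dBFS).
Check: -15.5 + (-3.5 − (-15.5))/8 = -15.5 + 1.5 = -14 dBFS. ✓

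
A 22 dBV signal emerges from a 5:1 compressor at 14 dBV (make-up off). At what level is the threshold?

Gain reduction = 22 − 14 = 8 dB; output overshoot = GR / (R − 1) = 8 / 4 = 2 dB.
Threshold = output − output overshoot = 14 − 2 = 12 dBV.

12 dBV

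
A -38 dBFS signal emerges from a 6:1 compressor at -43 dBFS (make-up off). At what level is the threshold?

-44 dBFS

Let T be the threshold. Output overshoot = (input overshoot)/R, so -43 − T = (-38 − T)/6.
6·(-43 − T) = -38 − T → 5·T = -258 − (-38) = -220.
T = -220/5 = -44 dBFS.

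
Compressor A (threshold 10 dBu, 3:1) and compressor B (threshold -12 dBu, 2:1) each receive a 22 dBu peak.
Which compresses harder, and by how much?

A: overshoot 12 dB → output overshoot 4 dB → GR 8 dB.
B: overshoot 34 dB → output overshoot 17 dB → GR 17 dB.
B reduces 9 dB more.

B, by 9 dB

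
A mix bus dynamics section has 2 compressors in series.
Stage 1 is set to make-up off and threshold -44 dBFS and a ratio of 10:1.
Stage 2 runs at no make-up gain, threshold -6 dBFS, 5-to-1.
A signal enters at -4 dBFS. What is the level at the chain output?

-40 dBFS

Stage 1: overshoot 40 dB → 40/10 = 4 dB → -40 dBFS.
Stage 2: below threshold (-40 ≤ -6); passes unchanged; output -40 dBFS.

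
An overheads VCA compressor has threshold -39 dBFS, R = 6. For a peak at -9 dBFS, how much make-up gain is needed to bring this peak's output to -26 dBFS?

Overshoot 30 dB → 30/6 = 5 dB after compression, so the compressed level is -39 + 5 = -34 dBFS.
Make-up = target − compressed = -26 − (-34) = 8 dB.

8 dB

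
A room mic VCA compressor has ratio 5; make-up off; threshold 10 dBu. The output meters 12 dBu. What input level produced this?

20 dBu

The compressed level sits 12 − 10 = 2 dB over threshold.
Undo the ratio: input overshoot = 2 × 5 = 10 dB, giving input = 20 dBu.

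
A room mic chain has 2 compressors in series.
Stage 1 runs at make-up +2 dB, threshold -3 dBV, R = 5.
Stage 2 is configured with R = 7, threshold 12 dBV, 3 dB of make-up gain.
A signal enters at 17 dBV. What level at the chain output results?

6 dBV

Stage 1: 17 dBV is 20 dB over -3 dBV; at 5:1 that becomes 4 dB over, giving 1 dBV; +2 dB make-up → 3 dBV.
Stage 2: below threshold (3 ≤ 12); passes unchanged; make-up brings it to 6 dBV.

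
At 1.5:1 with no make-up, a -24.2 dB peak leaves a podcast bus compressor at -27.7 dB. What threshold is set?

Input is 10.5 dB above T (since output overshoot × R = input overshoot: (-27.7 − T)·1.5 = -24.2 − T gives T = -34.7 dB).
Check: -34.7 + (-24.2 − (-34.7))/1.5 = -34.7 + 7 = -27.7 dB. ✓

-34.7 dB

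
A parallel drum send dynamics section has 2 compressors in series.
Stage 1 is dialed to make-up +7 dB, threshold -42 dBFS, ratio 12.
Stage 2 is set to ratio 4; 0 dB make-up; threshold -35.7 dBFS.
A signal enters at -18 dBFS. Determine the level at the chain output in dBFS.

Stage 1: overshoot 24 dB → 24/12 = 2 dB → -40 dBFS; +7 dB make-up → -33 dBFS.
Stage 2: -33 dBFS is 2.7 dB over -35.7 dBFS; at 4:1 that becomes 0.675 dB over, giving -35.025 dBFS.

-35.025 dBFS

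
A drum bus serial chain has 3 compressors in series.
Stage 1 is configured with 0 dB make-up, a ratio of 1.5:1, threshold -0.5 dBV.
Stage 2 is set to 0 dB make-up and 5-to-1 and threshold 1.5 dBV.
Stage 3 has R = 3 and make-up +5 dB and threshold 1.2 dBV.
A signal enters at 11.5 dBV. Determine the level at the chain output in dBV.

Stage 1: overshoot 12 dB → 12/1.5 = 8 dB → 7.5 dBV.
Stage 2: overshoot 6 dB → 6/5 = 1.2 dB → 2.7 dBV.
Stage 3: overshoot 1.5 dB → 1.5/3 = 0.5 dB → 1.7 dBV; +5 dB make-up → 6.7 dBV.

6.7 dBV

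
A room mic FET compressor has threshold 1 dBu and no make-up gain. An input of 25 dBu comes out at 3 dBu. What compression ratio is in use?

Input overshoot = 25 − 1 = 24 dB; output overshoot = 3 − 1 = 2 dB.
Ratio = 24 / 2 = 12.

12:1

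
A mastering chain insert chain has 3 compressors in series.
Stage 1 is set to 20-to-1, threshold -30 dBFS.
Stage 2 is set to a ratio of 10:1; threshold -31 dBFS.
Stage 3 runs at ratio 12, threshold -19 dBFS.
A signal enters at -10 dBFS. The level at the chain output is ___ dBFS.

Stage 1: overshoot 20 dB → 20/20 = 1 dB → -29 dBFS.
Stage 2: -29 dBFS is 2 dB over -31 dBFS; at 10:1 that becomes 0.2 dB over, giving -30.8 dBFS.
Stage 3: -30.8 dBFS ≤ -19 dBFS, so stage 3 doesn't engage; output -30.8 dBFS.

-30.8 dBFS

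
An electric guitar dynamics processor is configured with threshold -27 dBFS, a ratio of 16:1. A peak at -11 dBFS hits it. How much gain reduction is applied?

Overshoot = -11 − (-27) = 16 dB.
A 16:1 ratio leaves 1 dB of that excess.
So the signal is attenuated by 16 − 1 = 15 dB.

15 dB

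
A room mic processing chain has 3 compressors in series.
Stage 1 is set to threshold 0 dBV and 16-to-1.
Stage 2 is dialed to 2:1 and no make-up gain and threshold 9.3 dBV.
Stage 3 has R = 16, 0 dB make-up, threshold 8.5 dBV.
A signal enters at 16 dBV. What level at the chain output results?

Stage 1: overshoot 16 dB → 16/16 = 1 dB → 1 dBV.
Stage 2: 1 dBV is at or below the 9.3 dBV threshold — no compression; output 1 dBV.
Stage 3: below threshold (1 ≤ 8.5); passes unchanged; output 1 dBV.

1 dBV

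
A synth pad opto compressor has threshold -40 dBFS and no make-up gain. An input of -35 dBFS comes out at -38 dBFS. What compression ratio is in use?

Input overshoot = -35 − (-40) = 5 dB; output overshoot = -38 − (-40) = 2 dB.
Ratio = 5 / 2 = 2.5.

2.5:1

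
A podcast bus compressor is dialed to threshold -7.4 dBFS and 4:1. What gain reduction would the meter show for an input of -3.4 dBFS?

3 dB

The signal is 4 dB above threshold.
At 4:1, output sits 4/4 = 1 dB above threshold.
GR = overshoot in − overshoot out = 4 − 1 = 3 dB.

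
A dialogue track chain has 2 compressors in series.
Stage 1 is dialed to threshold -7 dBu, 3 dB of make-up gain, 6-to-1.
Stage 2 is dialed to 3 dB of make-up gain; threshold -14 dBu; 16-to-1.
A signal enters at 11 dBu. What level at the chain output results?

Stage 1: 11 dBu is 18 dB over -7 dBu; at 6:1 that becomes 3 dB over, giving -4 dBu; +3 dB make-up → -1 dBu.
Stage 2: 13 dB above -14 dBu, reduced 16:1 to 0.8125 dB above → -13.1875 dBu; +3 dB make-up → -10.1875 dBu.

-10.1875 dBu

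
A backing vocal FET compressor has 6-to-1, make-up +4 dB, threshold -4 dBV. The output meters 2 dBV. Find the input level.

Stripping the +4 dB make-up gives -2 dBV at the gain stage.
That's 2 dB above the -4 dBV threshold.
Undo the ratio: input overshoot = 2 × 6 = 12 dB, giving input = 8 dBV.

8 dBV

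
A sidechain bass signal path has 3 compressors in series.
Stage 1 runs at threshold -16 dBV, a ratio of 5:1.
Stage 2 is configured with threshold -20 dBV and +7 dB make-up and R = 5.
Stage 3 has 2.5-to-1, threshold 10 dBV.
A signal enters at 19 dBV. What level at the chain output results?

Stage 1: overshoot 35 dB → 35/5 = 7 dB → -9 dBV.
Stage 2: -9 dBV is 11 dB over -20 dBV; at 5:1 that becomes 2.2 dB over, giving -17.8 dBV; +7 dB make-up → -10.8 dBV.
Stage 3: -10.8 dBV is at or below the 10 dBV threshold — no compression; output -10.8 dBV.

-10.8 dBV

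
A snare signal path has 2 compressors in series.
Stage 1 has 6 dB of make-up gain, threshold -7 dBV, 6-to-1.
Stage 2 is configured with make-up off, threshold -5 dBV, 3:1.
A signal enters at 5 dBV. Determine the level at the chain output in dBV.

-3 dBV

Stage 1: 5 dBV is 12 dB over -7 dBV; at 6:1 that becomes 2 dB over, giving -5 dBV; +6 dB make-up → 1 dBV.
Stage 2: 1 dBV is 6 dB over -5 dBV; at 3:1 that becomes 2 dB over, giving -3 dBV.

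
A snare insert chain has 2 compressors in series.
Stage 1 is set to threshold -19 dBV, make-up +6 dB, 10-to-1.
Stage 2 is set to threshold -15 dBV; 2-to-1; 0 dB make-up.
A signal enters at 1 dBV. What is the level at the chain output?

Stage 1: overshoot 20 dB → 20/10 = 2 dB → -17 dBV; +6 dB make-up → -11 dBV.
Stage 2: 4 dB above -15 dBV, reduced 2:1 to 2 dB above → -13 dBV.

-13 dBV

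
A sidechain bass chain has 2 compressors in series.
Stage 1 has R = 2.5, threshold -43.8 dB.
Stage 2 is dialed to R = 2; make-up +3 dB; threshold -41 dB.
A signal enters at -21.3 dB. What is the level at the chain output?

Stage 1: 22.5 dB above -43.8 dB, reduced 2.5:1 to 9 dB above → -34.8 dB.
Stage 2: -34.8 dB is 6.2 dB over -41 dB; at 2:1 that becomes 3.1 dB over, giving -37.9 dB; +3 dB make-up → -34.9 dB.

-34.9 dB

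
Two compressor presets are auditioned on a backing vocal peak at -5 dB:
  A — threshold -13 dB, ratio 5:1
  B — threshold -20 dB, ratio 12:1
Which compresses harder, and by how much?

A: 8 dB over, compressed to 1.6 dB over, so 6.4 dB of GR.
B: 15 dB over, compressed to 1.25 dB over, so 13.75 dB of GR.
Difference: 7.35 dB in favour of B.

B, by 7.35 dB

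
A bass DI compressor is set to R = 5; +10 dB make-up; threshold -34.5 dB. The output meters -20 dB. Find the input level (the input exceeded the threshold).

-12 dB

Stripping the +10 dB make-up gives -30 dB at the gain stage.
That's 4.5 dB above the -34.5 dB threshold.
Before 5:1 compression the overshoot was 4.5 × 5 = 22.5 dB, so input = -34.5 + 22.5 = -12 dB.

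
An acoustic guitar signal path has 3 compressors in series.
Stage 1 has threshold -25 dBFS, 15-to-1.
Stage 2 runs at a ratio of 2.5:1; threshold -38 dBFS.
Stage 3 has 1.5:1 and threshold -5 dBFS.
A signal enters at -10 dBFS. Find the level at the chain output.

-32.4 dBFS

Stage 1: 15 dB above -25 dBFS, reduced 15:1 to 1 dB above → -24 dBFS.
Stage 2: overshoot 14 dB → 14/2.5 = 5.6 dB → -32.4 dBFS.
Stage 3: below threshold (-32.4 ≤ -5); passes unchanged; output -32.4 dBFS.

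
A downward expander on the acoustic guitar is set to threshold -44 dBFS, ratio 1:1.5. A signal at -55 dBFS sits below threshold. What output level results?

Below threshold, a 1:1.5 expander applies gain = (1.5−1)×(T − x) of attenuation.
(1.5−1) × 11 = 5.5 dB, so output = -55 − 5.5 = -60.5 dBFS.

-60.5 dBFS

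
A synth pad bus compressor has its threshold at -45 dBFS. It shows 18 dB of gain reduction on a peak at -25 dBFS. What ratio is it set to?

Input overshoot = -25 − (-45) = 20 dB.
Output overshoot = 20 − 18 = 2 dB.
Ratio = input overshoot / output overshoot = 20 / 2 = 10.

10:1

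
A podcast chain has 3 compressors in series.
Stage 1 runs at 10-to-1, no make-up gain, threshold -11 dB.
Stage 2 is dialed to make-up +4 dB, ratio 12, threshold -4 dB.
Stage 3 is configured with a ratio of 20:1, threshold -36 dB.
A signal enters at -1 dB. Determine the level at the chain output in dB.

-34.5 dB

Stage 1: 10 dB above -11 dB, reduced 10:1 to 1 dB above → -10 dB.
Stage 2: -10 dB is at or below the -4 dB threshold — no compression; make-up brings it to -6 dB.
Stage 3: -6 dB is 30 dB over -36 dB; at 20:1 that becomes 1.5 dB over, giving -34.5 dB.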